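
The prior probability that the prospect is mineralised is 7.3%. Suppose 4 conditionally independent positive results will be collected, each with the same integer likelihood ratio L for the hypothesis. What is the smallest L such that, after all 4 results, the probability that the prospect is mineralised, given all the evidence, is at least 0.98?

5

Prior odds = 0.073/0.927 = 73/927.
Target odds = 0.98/0.02 = 49.
Need L⁴ ≥ 49 ÷ (73/927) = 45423/73.
4⁴ = 256 < 45423/73 ≤ 625 = 5⁴, so L = 5.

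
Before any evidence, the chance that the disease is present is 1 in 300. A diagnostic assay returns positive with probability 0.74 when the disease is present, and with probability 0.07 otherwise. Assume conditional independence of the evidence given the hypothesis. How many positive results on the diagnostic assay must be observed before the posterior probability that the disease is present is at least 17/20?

Prior odds: (1/300) ÷ (299/300) = 1/299.
Likelihood ratio of a positive result = 0.74/0.07 = 74/7.
Target odds: 0.85 ÷ 0.15 = 17/3.
Require (74/7)ⁿ ≥ 17/3 ÷ (1/299) = 5083/3.
(74/7)³ = 405224/343 falls short of 5083/3 but (74/7)⁴ = 29986576/2401 reaches it, so n = 4.

4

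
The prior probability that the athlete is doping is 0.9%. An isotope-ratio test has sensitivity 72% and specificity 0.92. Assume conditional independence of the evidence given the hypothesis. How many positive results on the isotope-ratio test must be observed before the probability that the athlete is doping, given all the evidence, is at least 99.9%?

Prior odds: 0.009 ÷ 0.991 = 9/991.
False-positive rate = 1 − 0.92 = 0.08; likelihood ratio of a positive = 0.72/0.08 = 9.
Target posterior odds = 0.999/0.001 = 999.
Require 9ⁿ ≥ 999 ÷ (9/991) = 110001.
9⁵ = 59049 falls short of 110001 but 9⁶ = 531441 reaches it, so n = 6.

6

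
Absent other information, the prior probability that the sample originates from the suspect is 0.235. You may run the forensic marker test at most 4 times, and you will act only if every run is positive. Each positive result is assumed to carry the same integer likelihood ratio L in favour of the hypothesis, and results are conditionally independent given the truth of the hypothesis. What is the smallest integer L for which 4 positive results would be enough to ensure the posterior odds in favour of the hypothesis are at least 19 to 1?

Prior odds = 0.235/0.765 = 47/153.
Target odds = 19.
Need L⁴ ≥ 19 ÷ (47/153) = 2907/47.
2⁴ = 16 < 2907/47 ≤ 81 = 3⁴, so L = 3.

3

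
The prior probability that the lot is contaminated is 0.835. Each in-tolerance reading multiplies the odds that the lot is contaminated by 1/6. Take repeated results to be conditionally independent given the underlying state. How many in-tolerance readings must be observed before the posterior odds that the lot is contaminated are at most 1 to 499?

Prior odds: 0.835 ÷ 0.165 = 167/33.
Likelihood ratio per in-tolerance reading = 1/6.
Target odds = 1/499.
Need (167/33) × (1/6)ⁿ ≤ 1/499, i.e. (1/6)ⁿ ≤ 33/83333.
(1/6)⁴ = 1/1296 is still above 33/83333 but (1/6)⁵ = 1/7776 is at or below it, so n = 5.

5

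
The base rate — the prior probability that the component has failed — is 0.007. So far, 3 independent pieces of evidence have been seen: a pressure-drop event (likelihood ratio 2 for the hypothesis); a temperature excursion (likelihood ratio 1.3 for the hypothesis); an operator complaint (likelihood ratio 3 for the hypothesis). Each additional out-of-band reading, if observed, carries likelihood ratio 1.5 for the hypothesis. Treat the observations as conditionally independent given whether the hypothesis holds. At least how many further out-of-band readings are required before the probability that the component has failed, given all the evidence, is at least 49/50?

Prior odds = 0.007/0.993 = 7/993.
Combined Bayes factor of the evidence already in hand = 2 × 1.3 × 3 = 7.8.
Odds after that evidence = (7/993) × 7.8 = 91/1655.
Target odds = 0.98/0.02 = 49.
Need 1.5ⁿ ≥ 49 ÷ (91/1655) = 11585/13.
1.5¹⁶ = 43046721/65536 falls short of 11585/13 but 1.5¹⁷ = 129140163/131072 reaches it, so n = 17.

17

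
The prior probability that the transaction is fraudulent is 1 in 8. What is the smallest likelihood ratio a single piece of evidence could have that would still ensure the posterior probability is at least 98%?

343

Prior odds = 0.125/0.875 = 1/7.
Target odds = 0.98/0.02 = 49.
Required Bayes factor = 49 ÷ (1/7) = 343.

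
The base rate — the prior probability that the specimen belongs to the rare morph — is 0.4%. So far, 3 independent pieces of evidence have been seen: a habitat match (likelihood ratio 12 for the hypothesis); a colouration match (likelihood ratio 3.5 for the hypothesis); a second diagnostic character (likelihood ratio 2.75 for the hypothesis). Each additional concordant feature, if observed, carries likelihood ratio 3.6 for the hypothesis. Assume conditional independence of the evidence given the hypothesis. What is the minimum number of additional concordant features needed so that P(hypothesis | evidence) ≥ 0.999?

6

Prior odds = 0.004/0.996 = 1/249.
Combined Bayes factor of the evidence already in hand = 12 × 3.5 × 2.75 = 115.5.
Odds after that evidence = (1/249) × 115.5 = 77/166.
Target odds = 0.999/0.001 = 999.
Need 3.6ⁿ ≥ 999 ÷ (77/166) = 165834/77.
3.6⁵ = 604.66176 falls short of 165834/77 but 3.6⁶ = 34012224/15625 reaches it, so n = 6.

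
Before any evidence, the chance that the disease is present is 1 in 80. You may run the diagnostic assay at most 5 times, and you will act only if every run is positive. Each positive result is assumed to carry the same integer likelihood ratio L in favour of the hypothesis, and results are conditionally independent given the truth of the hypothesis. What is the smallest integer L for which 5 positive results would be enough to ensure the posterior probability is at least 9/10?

Prior odds = 0.0125/0.9875 = 1/79.
Target odds = 0.9/0.1 = 9.
Need L⁵ ≥ 9 ÷ (1/79) = 711.
3⁵ = 243 < 711 ≤ 1024 = 4⁵, so L = 4.

4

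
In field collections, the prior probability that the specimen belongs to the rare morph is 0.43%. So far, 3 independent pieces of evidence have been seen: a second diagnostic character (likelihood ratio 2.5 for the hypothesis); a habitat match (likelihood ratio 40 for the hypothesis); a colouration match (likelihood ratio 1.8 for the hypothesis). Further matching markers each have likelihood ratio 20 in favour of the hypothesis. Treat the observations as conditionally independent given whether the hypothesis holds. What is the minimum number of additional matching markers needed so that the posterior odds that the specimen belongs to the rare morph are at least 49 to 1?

2

Prior odds = 0.0043/0.9957 = 43/9957.
Combined Bayes factor of the evidence already in hand = 2.5 × 40 × 1.8 = 180.
Odds after that evidence = (43/9957) × 180 = 2580/3319.
Target odds = 49.
Need 20ⁿ ≥ 49 ÷ (2580/3319) = 162631/2580.
20¹ = 20 falls short of 162631/2580 but 20² = 400 reaches it, so n = 2.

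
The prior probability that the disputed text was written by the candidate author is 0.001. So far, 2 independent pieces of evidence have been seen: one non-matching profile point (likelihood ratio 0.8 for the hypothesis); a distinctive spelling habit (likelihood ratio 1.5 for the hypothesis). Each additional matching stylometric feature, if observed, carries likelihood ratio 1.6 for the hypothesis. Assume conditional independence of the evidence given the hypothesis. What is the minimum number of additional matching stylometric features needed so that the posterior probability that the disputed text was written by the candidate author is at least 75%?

17

Prior odds = 0.001/0.999 = 1/999.
Combined Bayes factor of the evidence already in hand = 0.8 × 1.5 = 1.2.
Odds after that evidence = (1/999) × 1.2 = 2/1665.
Target odds = 0.75/0.25 = 3.
Need 1.6ⁿ ≥ 3 ÷ (2/1665) = 2497.5.
1.6¹⁶ ≈1844.67 falls short of 2497.5 but 1.6¹⁷ ≈2951.48 reaches it, so n = 17.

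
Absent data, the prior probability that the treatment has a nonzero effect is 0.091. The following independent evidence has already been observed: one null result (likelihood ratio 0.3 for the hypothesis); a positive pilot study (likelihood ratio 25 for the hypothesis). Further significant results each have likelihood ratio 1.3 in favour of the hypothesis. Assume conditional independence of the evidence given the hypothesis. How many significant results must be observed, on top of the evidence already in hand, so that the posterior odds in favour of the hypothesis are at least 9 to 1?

10

Prior odds = 0.091/0.909 = 91/909.
Combined Bayes factor of the evidence already in hand = 0.3 × 25 = 7.5.
Odds after that evidence = (91/909) × 7.5 = 455/606.
Target odds = 9.
Need 1.3ⁿ ≥ 9 ÷ (455/606) = 5454/455.
1.3⁹ ≈10.6045 falls short of 5454/455 but 1.3¹⁰ ≈13.7858 reaches it, so n = 10.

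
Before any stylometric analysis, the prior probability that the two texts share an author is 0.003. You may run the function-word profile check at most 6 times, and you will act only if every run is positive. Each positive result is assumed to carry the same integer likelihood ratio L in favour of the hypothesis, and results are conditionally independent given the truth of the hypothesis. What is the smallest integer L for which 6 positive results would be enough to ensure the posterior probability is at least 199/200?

Prior odds = 0.003/0.997 = 3/997.
Target odds = 0.995/0.005 = 199.
Need L⁶ ≥ 199 ÷ (3/997) = 198403/3.
6⁶ = 46656 < 198403/3 ≤ 117649 = 7⁶, so L = 7.

7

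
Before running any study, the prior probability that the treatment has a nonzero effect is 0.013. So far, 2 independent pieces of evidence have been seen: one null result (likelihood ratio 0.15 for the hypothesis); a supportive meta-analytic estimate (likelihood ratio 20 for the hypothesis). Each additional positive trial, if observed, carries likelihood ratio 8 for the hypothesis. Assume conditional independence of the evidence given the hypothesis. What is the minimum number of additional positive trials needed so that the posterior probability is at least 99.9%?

5

Prior odds = 0.013/0.987 = 13/987.
Combined Bayes factor of the evidence already in hand = 0.15 × 20 = 3.
Odds after that evidence = (13/987) × 3 = 13/329.
Target odds = 0.999/0.001 = 999.
Need 8ⁿ ≥ 999 ÷ (13/329) = 328671/13.
8⁴ = 4096 falls short of 328671/13 but 8⁵ = 32768 reaches it, so n = 5.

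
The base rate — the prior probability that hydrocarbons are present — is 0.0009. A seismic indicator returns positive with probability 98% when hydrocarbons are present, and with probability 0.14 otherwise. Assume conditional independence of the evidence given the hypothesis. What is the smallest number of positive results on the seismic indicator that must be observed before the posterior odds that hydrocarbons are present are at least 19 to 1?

6

Prior odds: 0.0009 ÷ 0.9991 = 9/9991.
Likelihood ratio of a positive result = 0.98/0.14 = 7.
Target odds = 19.
Require 7ⁿ ≥ 19 ÷ (9/9991) = 189829/9.
7⁵ = 16807 falls short of 189829/9 but 7⁶ = 117649 reaches it, so n = 6.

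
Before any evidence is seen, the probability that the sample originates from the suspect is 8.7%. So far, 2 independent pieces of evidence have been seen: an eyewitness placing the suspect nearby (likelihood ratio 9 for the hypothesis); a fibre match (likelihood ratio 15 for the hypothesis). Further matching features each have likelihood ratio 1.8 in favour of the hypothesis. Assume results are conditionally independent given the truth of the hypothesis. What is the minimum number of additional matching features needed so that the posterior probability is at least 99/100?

Prior odds = 0.087/0.913 = 87/913.
Combined Bayes factor of the evidence already in hand = 9 × 15 = 135.
Odds after that evidence = (87/913) × 135 = 11745/913.
Target odds = 0.99/0.01 = 99.
Need 1.8ⁿ ≥ 99 ÷ (11745/913) = 10043/1305.
1.8³ = 5.832 falls short of 10043/1305 but 1.8⁴ = 10.4976 reaches it, so n = 4.

4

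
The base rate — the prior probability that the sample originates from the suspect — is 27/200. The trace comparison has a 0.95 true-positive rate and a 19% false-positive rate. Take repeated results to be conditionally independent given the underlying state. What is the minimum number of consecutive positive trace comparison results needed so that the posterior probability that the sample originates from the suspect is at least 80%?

3

Prior odds = 0.135/0.865 = 27/173.
Likelihood ratio of a positive result = 0.95/0.19 = 5.
Target posterior odds = 0.8/0.2 = 4.
Require 5ⁿ ≥ 4 ÷ (27/173) = 692/27.
5² = 25 falls short of 692/27 but 5³ = 125 reaches it, so n = 3.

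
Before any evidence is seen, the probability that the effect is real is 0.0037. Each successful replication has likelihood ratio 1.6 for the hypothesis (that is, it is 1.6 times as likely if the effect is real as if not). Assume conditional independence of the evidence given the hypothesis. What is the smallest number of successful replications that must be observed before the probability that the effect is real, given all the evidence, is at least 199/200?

24

Prior odds: 0.0037 ÷ 0.9963 = 37/9963.
Likelihood ratio per successful replication = 1.6.
Target posterior odds = 0.995/0.005 = 199.
Need (37/9963) × 1.6ⁿ ≥ 199, i.e. 1.6ⁿ ≥ 1982637/37.
1.6²³ ≈49517.6 falls short of 1982637/37 but 1.6²⁴ ≈79228.2 reaches it, so n = 24.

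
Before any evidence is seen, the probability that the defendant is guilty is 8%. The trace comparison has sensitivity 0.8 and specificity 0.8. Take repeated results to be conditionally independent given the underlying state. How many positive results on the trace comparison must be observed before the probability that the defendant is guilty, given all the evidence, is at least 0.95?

4

Prior odds: 0.08 ÷ 0.92 = 2/23.
False-positive rate = 1 − 0.8 = 0.2; likelihood ratio of a positive = 0.8/0.2 = 4.
Target posterior odds = 0.95/0.05 = 19.
Require 4ⁿ ≥ 19 ÷ (2/23) = 218.5.
4³ = 64 falls short of 218.5 but 4⁴ = 256 reaches it, so n = 4.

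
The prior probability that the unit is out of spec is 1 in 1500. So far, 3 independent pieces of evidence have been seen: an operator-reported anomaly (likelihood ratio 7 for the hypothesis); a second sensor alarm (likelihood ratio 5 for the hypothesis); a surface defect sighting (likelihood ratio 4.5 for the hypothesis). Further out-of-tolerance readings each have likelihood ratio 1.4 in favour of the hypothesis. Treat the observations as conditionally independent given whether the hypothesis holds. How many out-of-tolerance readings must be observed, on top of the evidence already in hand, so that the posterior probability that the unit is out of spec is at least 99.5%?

23

Prior odds = (1/1500)/(1499/1500) = 1/1499.
Combined Bayes factor of the evidence already in hand = 7 × 5 × 4.5 = 157.5.
Odds after that evidence = (1/1499) × 157.5 = 315/2998.
Target odds = 0.995/0.005 = 199.
Need 1.4ⁿ ≥ 199 ÷ (315/2998) = 596602/315.
1.4²² ≈1639.9 falls short of 596602/315 but 1.4²³ ≈2295.86 reaches it, so n = 23.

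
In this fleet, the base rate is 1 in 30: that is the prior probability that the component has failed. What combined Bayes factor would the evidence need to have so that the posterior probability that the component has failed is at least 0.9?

261

Prior odds = (1/30)/(29/30) = 1/29.
Target odds = 0.9/0.1 = 9.
Required Bayes factor = 9 ÷ (1/29) = 261.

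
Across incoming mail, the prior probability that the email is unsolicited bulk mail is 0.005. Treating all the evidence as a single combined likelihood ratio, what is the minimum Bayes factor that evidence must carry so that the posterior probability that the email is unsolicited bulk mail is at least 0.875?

1393

Prior odds = 0.005/0.995 = 1/199.
Target odds = 0.875/0.125 = 7.
Required Bayes factor = 7 ÷ (1/199) = 1393.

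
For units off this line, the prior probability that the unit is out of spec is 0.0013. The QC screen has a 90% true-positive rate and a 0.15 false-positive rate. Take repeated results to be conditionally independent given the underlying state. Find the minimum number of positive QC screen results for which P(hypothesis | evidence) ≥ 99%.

Prior odds = 0.0013/0.9987 = 13/9987.
Likelihood ratio of a positive result = 0.9/0.15 = 6.
Target posterior odds = 0.99/0.01 = 99.
Require 6ⁿ ≥ 99 ÷ (13/9987) = 988713/13.
6⁶ = 46656 falls short of 988713/13 but 6⁷ = 279936 reaches it, so n = 7.

7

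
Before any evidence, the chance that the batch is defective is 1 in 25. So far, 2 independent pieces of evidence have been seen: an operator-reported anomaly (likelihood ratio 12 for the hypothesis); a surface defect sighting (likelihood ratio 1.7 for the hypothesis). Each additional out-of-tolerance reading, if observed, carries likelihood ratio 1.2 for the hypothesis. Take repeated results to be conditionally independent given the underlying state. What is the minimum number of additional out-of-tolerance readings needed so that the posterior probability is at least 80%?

Prior odds = 0.04/0.96 = 1/24.
Combined Bayes factor of the evidence already in hand = 12 × 1.7 = 20.4.
Odds after that evidence = (1/24) × 20.4 = 0.85.
Target odds = 0.8/0.2 = 4.
Need 1.2ⁿ ≥ 4 ÷ 0.85 = 80/17.
1.2⁸ = 1679616/390625 falls short of 80/17 but 1.2⁹ = 10077696/1953125 reaches it, so n = 9.

9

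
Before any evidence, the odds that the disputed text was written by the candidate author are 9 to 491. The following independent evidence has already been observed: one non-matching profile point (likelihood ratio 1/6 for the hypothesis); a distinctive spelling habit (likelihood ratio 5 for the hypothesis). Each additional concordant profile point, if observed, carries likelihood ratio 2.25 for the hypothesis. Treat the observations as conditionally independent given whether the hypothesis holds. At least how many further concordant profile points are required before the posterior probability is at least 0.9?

8

Prior odds = 9/491.
Combined Bayes factor of the evidence already in hand = (1/6) × 5 = 5/6.
Odds after that evidence = (9/491) × 5/6 = 15/982.
Target odds = 0.9/0.1 = 9.
Need 2.25ⁿ ≥ 9 ÷ (15/982) = 589.2.
2.25⁷ = 4782969/16384 falls short of 589.2 but 2.25⁸ = 43046721/65536 reaches it, so n = 8.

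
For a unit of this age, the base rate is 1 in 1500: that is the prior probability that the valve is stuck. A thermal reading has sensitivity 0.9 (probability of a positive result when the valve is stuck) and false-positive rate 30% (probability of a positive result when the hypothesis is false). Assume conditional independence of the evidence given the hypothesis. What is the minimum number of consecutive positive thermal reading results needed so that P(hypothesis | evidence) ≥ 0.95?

Prior odds: (1/1500) ÷ (1499/1500) = 1/1499.
Likelihood ratio of a positive result = 0.9/0.3 = 3.
Target posterior odds = 0.95/0.05 = 19.
Require 3ⁿ ≥ 19 ÷ (1/1499) = 28481.
3⁹ = 19683 falls short of 28481 but 3¹⁰ = 59049 reaches it, so n = 10.

10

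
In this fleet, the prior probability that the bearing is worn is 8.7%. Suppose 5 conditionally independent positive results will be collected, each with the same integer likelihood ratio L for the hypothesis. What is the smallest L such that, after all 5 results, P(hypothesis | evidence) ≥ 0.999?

7

Prior odds = 0.087/0.913 = 87/913.
Target odds = 0.999/0.001 = 999.
Need L⁵ ≥ 999 ÷ (87/913) = 304029/29.
6⁵ = 7776 < 304029/29 ≤ 16807 = 7⁵, so L = 7.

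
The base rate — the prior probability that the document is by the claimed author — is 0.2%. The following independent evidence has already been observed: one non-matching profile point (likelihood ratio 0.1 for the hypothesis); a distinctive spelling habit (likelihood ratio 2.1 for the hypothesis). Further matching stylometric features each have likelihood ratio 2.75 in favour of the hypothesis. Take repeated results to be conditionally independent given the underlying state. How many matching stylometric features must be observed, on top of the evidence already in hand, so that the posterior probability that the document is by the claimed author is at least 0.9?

Prior odds = 0.002/0.998 = 1/499.
Combined Bayes factor of the evidence already in hand = 0.1 × 2.1 = 0.21.
Odds after that evidence = (1/499) × 0.21 = 21/49900.
Target odds = 0.9/0.1 = 9.
Need 2.75ⁿ ≥ 9 ÷ (21/49900) = 149700/7.
2.75⁹ ≈8994.86 falls short of 149700/7 but 2.75¹⁰ ≈24735.9 reaches it, so n = 10.

10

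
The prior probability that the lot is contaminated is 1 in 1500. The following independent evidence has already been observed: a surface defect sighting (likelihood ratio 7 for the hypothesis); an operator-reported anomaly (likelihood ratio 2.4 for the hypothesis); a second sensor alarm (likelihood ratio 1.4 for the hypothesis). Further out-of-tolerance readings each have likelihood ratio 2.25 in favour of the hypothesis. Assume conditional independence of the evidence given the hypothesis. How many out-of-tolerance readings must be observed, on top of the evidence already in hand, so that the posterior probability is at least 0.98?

Prior odds = (1/1500)/(1499/1500) = 1/1499.
Combined Bayes factor of the evidence already in hand = 7 × 2.4 × 1.4 = 23.52.
Odds after that evidence = (1/1499) × 23.52 = 588/37475.
Target odds = 0.98/0.02 = 49.
Need 2.25ⁿ ≥ 49 ÷ (588/37475) = 37475/12.
2.25⁹ = 387420489/262144 falls short of 37475/12 but 2.25¹⁰ ≈3325.26 reaches it, so n = 10.

10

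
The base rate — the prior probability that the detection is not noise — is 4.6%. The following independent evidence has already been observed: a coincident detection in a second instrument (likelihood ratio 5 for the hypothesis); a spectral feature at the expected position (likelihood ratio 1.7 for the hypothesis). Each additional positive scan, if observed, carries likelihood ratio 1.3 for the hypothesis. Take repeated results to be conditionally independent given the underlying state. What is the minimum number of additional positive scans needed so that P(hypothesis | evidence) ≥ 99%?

21

Prior odds = 0.046/0.954 = 23/477.
Combined Bayes factor of the evidence already in hand = 5 × 1.7 = 8.5.
Odds after that evidence = (23/477) × 8.5 = 391/954.
Target odds = 0.99/0.01 = 99.
Need 1.3ⁿ ≥ 99 ÷ (391/954) = 94446/391.
1.3²⁰ ≈190.05 falls short of 94446/391 but 1.3²¹ ≈247.065 reaches it, so n = 21.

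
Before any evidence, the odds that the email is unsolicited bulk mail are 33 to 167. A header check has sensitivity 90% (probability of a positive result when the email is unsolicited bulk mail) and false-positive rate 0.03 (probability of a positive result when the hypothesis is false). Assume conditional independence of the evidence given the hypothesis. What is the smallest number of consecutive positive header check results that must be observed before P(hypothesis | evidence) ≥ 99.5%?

Prior odds = 33/167.
Likelihood ratio of a positive result = 0.9/0.03 = 30.
Target posterior odds = 0.995/0.005 = 199.
Need (33/167) × 30ⁿ ≥ 199, i.e. 30ⁿ ≥ 33233/33.
30² = 900 falls short of 33233/33 but 30³ = 27000 reaches it, so n = 3.

3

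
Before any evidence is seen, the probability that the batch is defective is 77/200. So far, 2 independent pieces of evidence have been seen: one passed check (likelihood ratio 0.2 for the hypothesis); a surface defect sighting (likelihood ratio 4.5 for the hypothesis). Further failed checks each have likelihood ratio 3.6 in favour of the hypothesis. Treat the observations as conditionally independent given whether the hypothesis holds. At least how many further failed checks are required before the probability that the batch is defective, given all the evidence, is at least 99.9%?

6

Prior odds = 0.385/0.615 = 77/123.
Combined Bayes factor of the evidence already in hand = 0.2 × 4.5 = 0.9.
Odds after that evidence = (77/123) × 0.9 = 231/410.
Target odds = 0.999/0.001 = 999.
Need 3.6ⁿ ≥ 999 ÷ (231/410) = 136530/77.
3.6⁵ = 604.66176 falls short of 136530/77 but 3.6⁶ = 34012224/15625 reaches it, so n = 6.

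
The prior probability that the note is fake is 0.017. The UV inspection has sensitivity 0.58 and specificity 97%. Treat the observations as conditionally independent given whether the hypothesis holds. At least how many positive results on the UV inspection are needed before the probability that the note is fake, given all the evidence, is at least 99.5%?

4

Prior odds: 0.017 ÷ 0.983 = 17/983.
False-positive rate = 1 − 0.97 = 0.03; likelihood ratio of a positive = 0.58/0.03 = 58/3.
Target odds: 0.995 ÷ 0.005 = 199.
Need (17/983) × (58/3)ⁿ ≥ 199, i.e. (58/3)ⁿ ≥ 195617/17.
(58/3)³ = 195112/27 falls short of 195617/17 but (58/3)⁴ = 11316496/81 reaches it, so n = 4.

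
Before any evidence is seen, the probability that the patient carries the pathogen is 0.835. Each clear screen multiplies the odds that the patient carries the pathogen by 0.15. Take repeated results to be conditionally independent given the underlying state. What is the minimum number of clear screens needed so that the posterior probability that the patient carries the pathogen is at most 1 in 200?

Prior odds: 0.835 ÷ 0.165 = 167/33.
Likelihood ratio per clear screen = 0.15.
Target posterior odds = 0.005/0.995 = 1/199.
Need (167/33) × 0.15ⁿ ≤ 1/199, i.e. 0.15ⁿ ≤ 33/33233.
0.15³ = 0.003375 is still above 33/33233 but 0.15⁴ = 81/160000 is at or below it, so n = 4.

4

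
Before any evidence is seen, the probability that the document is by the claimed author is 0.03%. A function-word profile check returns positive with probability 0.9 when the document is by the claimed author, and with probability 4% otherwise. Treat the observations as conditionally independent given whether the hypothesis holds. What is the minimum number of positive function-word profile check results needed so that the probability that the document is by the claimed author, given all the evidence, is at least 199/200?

Prior odds = 0.0003/0.9997 = 3/9997.
Likelihood ratio of a positive result = 0.9/0.04 = 22.5.
Target odds: 0.995 ÷ 0.005 = 199.
Need (3/9997) × 22.5ⁿ ≥ 199, i.e. 22.5ⁿ ≥ 1989403/3.
22.5⁴ = 256289.0625 falls short of 1989403/3 but 22.5⁵ = 184528125/32 reaches it, so n = 5.

5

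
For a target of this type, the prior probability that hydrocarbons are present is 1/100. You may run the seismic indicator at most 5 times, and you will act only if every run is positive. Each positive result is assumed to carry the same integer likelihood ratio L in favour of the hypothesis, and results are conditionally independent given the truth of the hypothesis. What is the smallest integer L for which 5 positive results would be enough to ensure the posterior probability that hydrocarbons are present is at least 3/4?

4

Prior odds = 0.01/0.99 = 1/99.
Target odds = 0.75/0.25 = 3.
Need L⁵ ≥ 3 ÷ (1/99) = 297.
3⁵ = 243 < 297 ≤ 1024 = 4⁵, so L = 4.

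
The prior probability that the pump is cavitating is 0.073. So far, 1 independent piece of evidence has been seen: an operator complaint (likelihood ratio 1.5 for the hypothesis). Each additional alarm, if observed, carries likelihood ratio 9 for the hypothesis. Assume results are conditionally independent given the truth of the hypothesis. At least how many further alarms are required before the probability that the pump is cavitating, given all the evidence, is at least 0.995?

Prior odds = 0.073/0.927 = 73/927.
Bayes factor of the evidence already in hand = 1.5.
Odds after that evidence = (73/927) × 1.5 = 73/618.
Target odds = 0.995/0.005 = 199.
Need 9ⁿ ≥ 199 ÷ (73/618) = 122982/73.
9³ = 729 falls short of 122982/73 but 9⁴ = 6561 reaches it, so n = 4.

4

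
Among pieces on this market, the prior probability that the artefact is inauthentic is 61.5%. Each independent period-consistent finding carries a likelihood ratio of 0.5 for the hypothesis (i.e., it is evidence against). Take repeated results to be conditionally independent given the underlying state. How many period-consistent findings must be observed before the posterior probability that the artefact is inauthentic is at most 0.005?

Prior odds: 0.615 ÷ 0.385 = 123/77.
Likelihood ratio per period-consistent finding = 0.5.
Target odds: 0.005 ÷ 0.995 = 1/199.
Need (123/77) × 0.5ⁿ ≤ 1/199, i.e. 0.5ⁿ ≤ 77/24477.
0.5⁸ = 0.00390625 is still above 77/24477 but 0.5⁹ = 0.001953125 is at or below it, so n = 9.

9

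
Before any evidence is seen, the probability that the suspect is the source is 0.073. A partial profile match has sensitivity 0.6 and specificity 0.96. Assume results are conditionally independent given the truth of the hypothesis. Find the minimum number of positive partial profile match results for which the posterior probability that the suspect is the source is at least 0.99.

Prior odds = 0.073/0.927 = 73/927.
False-positive rate = 1 − 0.96 = 0.04; likelihood ratio of a positive = 0.6/0.04 = 15.
Target odds: 0.99 ÷ 0.01 = 99.
Require 15ⁿ ≥ 99 ÷ (73/927) = 91773/73.
15² = 225 falls short of 91773/73 but 15³ = 3375 reaches it, so n = 3.

3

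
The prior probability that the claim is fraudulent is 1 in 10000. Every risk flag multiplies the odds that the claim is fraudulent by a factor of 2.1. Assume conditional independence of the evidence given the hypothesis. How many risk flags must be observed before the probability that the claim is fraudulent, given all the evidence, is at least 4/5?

15

Prior odds: 0.0001 ÷ 0.9999 = 1/9999.
Likelihood ratio per risk flag = 2.1.
Target posterior odds = 0.8/0.2 = 4.
Need (1/9999) × 2.1ⁿ ≥ 4, i.e. 2.1ⁿ ≥ 39996.
2.1¹⁴ ≈32439.2 falls short of 39996 but 2.1¹⁵ ≈68122.3 reaches it, so n = 15.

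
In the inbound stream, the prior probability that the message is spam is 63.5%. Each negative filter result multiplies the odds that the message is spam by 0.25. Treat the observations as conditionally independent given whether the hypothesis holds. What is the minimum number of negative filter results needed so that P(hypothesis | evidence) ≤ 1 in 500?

Prior odds = 0.635/0.365 = 127/73.
Likelihood ratio per negative filter result = 0.25.
Target posterior odds = 0.002/0.998 = 1/499.
Need (127/73) × 0.25ⁿ ≤ 1/499, i.e. 0.25ⁿ ≤ 73/63373.
0.25⁴ = 0.00390625 is still above 73/63373 but 0.25⁵ = 1/1024 is at or below it, so n = 5.

5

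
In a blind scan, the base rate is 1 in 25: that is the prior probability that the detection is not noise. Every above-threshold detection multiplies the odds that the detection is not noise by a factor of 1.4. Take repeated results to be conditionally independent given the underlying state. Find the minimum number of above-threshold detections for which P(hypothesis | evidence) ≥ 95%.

19

Prior odds: 0.04 ÷ 0.96 = 1/24.
Likelihood ratio per above-threshold detection = 1.4.
Target odds: 0.95 ÷ 0.05 = 19.
Require 1.4ⁿ ≥ 19 ÷ (1/24) = 456.
1.4¹⁸ ≈426.879 falls short of 456 but 1.4¹⁹ ≈597.63 reaches it, so n = 19.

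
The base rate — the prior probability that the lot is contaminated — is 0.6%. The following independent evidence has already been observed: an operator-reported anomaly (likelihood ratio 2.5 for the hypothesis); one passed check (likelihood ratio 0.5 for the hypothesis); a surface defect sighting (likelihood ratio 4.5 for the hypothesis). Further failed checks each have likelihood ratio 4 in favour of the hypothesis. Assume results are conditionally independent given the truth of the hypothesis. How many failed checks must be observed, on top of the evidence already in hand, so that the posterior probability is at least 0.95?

Prior odds = 0.006/0.994 = 3/497.
Combined Bayes factor of the evidence already in hand = 2.5 × 0.5 × 4.5 = 5.625.
Odds after that evidence = (3/497) × 5.625 = 135/3976.
Target odds = 0.95/0.05 = 19.
Need 4ⁿ ≥ 19 ÷ (135/3976) = 75544/135.
4⁴ = 256 falls short of 75544/135 but 4⁵ = 1024 reaches it, so n = 5.

5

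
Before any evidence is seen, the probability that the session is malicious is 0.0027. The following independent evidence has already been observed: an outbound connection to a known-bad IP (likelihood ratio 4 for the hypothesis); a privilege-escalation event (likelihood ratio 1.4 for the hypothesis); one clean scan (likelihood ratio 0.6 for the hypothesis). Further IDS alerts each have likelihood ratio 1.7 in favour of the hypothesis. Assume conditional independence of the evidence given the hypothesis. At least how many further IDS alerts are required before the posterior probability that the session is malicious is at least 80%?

Prior odds = 0.0027/0.9973 = 27/9973.
Combined Bayes factor of the evidence already in hand = 4 × 1.4 × 0.6 = 3.36.
Odds after that evidence = (27/9973) × 3.36 = 2268/249325.
Target odds = 0.8/0.2 = 4.
Need 1.7ⁿ ≥ 4 ÷ (2268/249325) = 249325/567.
1.7¹¹ ≈342.719 falls short of 249325/567 but 1.7¹² ≈582.622 reaches it, so n = 12.

12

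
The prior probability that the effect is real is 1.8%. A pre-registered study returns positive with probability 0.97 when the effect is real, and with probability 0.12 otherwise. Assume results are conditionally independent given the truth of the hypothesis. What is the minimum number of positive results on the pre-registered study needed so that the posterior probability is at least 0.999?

Prior odds: 0.018 ÷ 0.982 = 9/491.
Likelihood ratio of a positive result = 0.97/0.12 = 97/12.
Target odds: 0.999 ÷ 0.001 = 999.
Require (97/12)ⁿ ≥ 999 ÷ (9/491) = 54501.
(97/12)⁵ ≈34510.6 falls short of 54501 but (97/12)⁶ ≈278961 reaches it, so n = 6.

6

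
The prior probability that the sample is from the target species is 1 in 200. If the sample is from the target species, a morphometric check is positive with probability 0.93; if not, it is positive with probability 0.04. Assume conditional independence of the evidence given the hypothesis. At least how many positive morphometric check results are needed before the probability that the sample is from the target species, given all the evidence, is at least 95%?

Prior odds = 0.005/0.995 = 1/199.
Likelihood ratio of a positive = 0.93/0.04 = 23.25.
Target odds: 0.95 ÷ 0.05 = 19.
Require 23.25ⁿ ≥ 19 ÷ (1/199) = 3781.
23.25² = 540.5625 falls short of 3781 but 23.25³ = 804357/64 reaches it, so n = 3.

3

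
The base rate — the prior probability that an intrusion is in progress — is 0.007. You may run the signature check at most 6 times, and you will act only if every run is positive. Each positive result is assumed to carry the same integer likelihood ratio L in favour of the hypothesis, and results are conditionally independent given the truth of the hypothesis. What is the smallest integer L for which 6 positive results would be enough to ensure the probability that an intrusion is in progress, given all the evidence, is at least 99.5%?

Prior odds = 0.007/0.993 = 7/993.
Target odds = 0.995/0.005 = 199.
Need L⁶ ≥ 199 ÷ (7/993) = 197607/7.
5⁶ = 15625 < 197607/7 ≤ 46656 = 6⁶, so L = 6.

6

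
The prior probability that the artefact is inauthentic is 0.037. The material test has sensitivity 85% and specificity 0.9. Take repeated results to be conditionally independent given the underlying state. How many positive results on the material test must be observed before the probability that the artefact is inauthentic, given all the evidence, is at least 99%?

4

Prior odds: 0.037 ÷ 0.963 = 37/963.
False-positive rate = 1 − 0.9 = 0.1; likelihood ratio of a positive = 0.85/0.1 = 8.5.
Target posterior odds = 0.99/0.01 = 99.
Need (37/963) × 8.5ⁿ ≥ 99, i.e. 8.5ⁿ ≥ 95337/37.
8.5³ = 614.125 falls short of 95337/37 but 8.5⁴ = 5220.0625 reaches it, so n = 4.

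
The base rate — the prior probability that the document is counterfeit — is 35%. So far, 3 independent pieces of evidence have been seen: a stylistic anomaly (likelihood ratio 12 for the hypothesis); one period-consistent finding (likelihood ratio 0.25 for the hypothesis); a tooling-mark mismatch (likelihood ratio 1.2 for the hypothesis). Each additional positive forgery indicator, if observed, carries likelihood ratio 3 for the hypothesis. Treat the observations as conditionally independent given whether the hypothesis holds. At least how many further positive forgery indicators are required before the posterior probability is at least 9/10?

Prior odds = 0.35/0.65 = 7/13.
Combined Bayes factor of the evidence already in hand = 12 × 0.25 × 1.2 = 3.6.
Odds after that evidence = (7/13) × 3.6 = 126/65.
Target odds = 0.9/0.1 = 9.
Need 3ⁿ ≥ 9 ÷ (126/65) = 65/14.
3¹ = 3 falls short of 65/14 but 3² = 9 reaches it, so n = 2.

2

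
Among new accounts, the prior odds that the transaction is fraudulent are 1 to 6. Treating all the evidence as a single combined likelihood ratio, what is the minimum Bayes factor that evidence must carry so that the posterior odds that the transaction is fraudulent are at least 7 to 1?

42

Prior odds = 1/6.
Target odds = 7.
Required Bayes factor = 7 ÷ (1/6) = 42.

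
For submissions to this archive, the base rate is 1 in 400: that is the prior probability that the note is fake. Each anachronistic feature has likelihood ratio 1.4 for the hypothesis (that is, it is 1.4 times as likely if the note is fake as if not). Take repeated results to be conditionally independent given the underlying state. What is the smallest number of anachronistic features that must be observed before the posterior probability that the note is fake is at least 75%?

Prior odds = 0.0025/0.9975 = 1/399.
Likelihood ratio per anachronistic feature = 1.4.
Target odds: 0.75 ÷ 0.25 = 3.
Need (1/399) × 1.4ⁿ ≥ 3, i.e. 1.4ⁿ ≥ 1197.
1.4²¹ ≈1171.36 falls short of 1197 but 1.4²² ≈1639.9 reaches it, so n = 22.

22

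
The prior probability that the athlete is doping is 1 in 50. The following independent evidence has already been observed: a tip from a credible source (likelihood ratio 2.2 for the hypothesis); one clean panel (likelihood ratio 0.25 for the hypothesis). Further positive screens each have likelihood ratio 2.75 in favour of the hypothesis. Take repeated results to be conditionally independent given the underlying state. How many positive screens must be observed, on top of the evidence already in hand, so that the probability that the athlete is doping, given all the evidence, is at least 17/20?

7

Prior odds = 0.02/0.98 = 1/49.
Combined Bayes factor of the evidence already in hand = 2.2 × 0.25 = 0.55.
Odds after that evidence = (1/49) × 0.55 = 11/980.
Target odds = 0.85/0.15 = 17/3.
Need 2.75ⁿ ≥ 17/3 ÷ (11/980) = 16660/33.
2.75⁶ = 1771561/4096 falls short of 16660/33 but 2.75⁷ = 19487171/16384 reaches it, so n = 7.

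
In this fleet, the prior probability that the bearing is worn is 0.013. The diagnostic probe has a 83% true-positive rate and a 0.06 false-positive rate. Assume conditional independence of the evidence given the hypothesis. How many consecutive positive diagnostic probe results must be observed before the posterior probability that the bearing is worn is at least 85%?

3

Prior odds: 0.013 ÷ 0.987 = 13/987.
Likelihood ratio of a positive result = 0.83/0.06 = 83/6.
Target posterior odds = 0.85/0.15 = 17/3.
Need (13/987) × (83/6)ⁿ ≥ 17/3, i.e. (83/6)ⁿ ≥ 5593/13.
(83/6)² = 6889/36 falls short of 5593/13 but (83/6)³ = 571787/216 reaches it, so n = 3.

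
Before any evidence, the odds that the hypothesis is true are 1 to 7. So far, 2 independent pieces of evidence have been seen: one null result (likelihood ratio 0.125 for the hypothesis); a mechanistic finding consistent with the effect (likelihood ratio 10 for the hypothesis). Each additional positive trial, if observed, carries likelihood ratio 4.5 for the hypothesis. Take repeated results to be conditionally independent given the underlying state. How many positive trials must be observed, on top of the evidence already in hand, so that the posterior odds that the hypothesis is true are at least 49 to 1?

Prior odds = 1/7.
Combined Bayes factor of the evidence already in hand = 0.125 × 10 = 1.25.
Odds after that evidence = (1/7) × 1.25 = 5/28.
Target odds = 49.
Need 4.5ⁿ ≥ 49 ÷ (5/28) = 274.4.
4.5³ = 91.125 falls short of 274.4 but 4.5⁴ = 410.0625 reaches it, so n = 4.

4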